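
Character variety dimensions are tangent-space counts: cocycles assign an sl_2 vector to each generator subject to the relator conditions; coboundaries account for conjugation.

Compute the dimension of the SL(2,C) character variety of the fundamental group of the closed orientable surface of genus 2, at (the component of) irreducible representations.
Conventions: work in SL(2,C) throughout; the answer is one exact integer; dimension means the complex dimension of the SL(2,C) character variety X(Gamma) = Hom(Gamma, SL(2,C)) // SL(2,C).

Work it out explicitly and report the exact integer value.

The genus-2 surface group: 2g = 4 generators, one relator prod [a_i, b_i].
Before the relator condition, cocycle space has dim 3*4 = 12.
d_2 is surjective at irreducible rho (its cokernel H^2 is dual to H^0 = 0), so dim Z^1 = 12 - 3 = 9.
As always at irreducible rho, dim B^1 = 3.
dim H^1 = 9 - 3 = 6 = dim X.

6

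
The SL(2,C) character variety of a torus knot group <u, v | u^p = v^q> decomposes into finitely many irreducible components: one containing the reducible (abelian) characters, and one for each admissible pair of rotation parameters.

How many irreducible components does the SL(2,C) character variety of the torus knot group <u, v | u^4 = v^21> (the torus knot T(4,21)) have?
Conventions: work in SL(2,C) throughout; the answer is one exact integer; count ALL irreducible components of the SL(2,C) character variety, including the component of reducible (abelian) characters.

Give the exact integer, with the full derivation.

For T(4,21): irreducibility forces the central element u^4 = v^21 to one of +I, -I.
On an irreducible component, tr(u) is locked at 2*cos(pi*alpha/4) for some alpha in 1..3, and tr(v) at 2*cos(pi*beta/21) for some beta in 1..20.
The two central values (-1)^alpha I and (-1)^beta I must be the same matrix, so alpha and beta share a parity.
Enumerate parity-matched pairs: 2*10 odd-odd plus 1*10 even-even gives 30.
That is 30 components of irreducible characters, and with the reducible (abelian) component the total is 31.

31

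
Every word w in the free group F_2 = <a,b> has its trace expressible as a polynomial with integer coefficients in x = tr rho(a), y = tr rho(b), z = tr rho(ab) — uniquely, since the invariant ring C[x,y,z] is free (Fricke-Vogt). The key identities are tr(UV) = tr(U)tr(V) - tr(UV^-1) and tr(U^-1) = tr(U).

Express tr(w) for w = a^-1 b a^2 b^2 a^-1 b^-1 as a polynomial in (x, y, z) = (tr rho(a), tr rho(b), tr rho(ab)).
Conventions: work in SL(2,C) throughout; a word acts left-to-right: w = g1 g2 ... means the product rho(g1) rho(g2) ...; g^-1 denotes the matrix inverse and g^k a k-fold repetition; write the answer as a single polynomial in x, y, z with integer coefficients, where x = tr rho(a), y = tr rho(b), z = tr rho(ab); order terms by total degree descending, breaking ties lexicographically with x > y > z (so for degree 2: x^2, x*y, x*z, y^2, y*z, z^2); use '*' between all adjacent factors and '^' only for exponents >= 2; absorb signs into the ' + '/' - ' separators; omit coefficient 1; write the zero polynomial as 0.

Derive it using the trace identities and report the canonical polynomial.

tr(a^2 b) = tr(a)*tr(b a) - tr(b) = x*z - y
tr(a^2) = tr(a)*tr(a) - tr(1) = x^2 - 2
and tr(b a^2 b) = tr(b)*tr(a^2 b) - tr(a^2) = x*y*z - x^2 - y^2 + 2
and tr(b a^2 b^2) = tr(b)*tr(b a^2 b) - tr(b a^2) = x*y^2*z - x^2*y - y^3 - x*z + 3*y
and tr(a b a b) = tr(b a)*tr(b a) - tr(1) = z^2 - 2
next, tr(b^2 a b a) = tr(b)*tr(a b a b) - tr(a b a) = y*z^2 - x*z - y
tr(a b^2) = tr(b)*tr(a b) - tr(a) = y*z - x
and tr(b^2 a b) = tr(b)*tr(a b^2) - tr(a b) = y^2*z - x*y - z
next, tr(b a^2 b^2 a) = tr(a)*tr(b^2 a b a) - tr(b^2 a b) = x*y*z^2 - x^2*z - y^2*z + z
tr(a^-1 b a^2 b^2) = tr(b a^2 b^2)*tr(a) - tr(b a^2 b^2 a) = x^2*y^2*z - x^3*y - x*y^3 - x*y*z^2 + y^2*z + 3*x*y - z
tr(a^-1 b a^2 b^2 a^-1) = tr(a^-1 b a^2 b^2)*tr(a) - tr(a^-1 b a^2 b^2 a) = x^3*y^2*z - x^4*y - x^2*y^3 - x^2*y*z^2 + 4*x^2*y + y^3 - 3*y
tr(b a^2 b^3) = tr(b)*tr(a^2 b^3) - tr(a^2 b^2) = x*y^3*z - x^2*y^2 - y^4 - 2*x*y*z + x^2 + 4*y^2 - 2
and tr(b^3 a b a) = tr(b)*tr(a b a b^2) - tr(a b a b) = y^2*z^2 - x*y*z - y^2 - z^2 + 2
tr(b^3 a b) = tr(b)*tr(b a b^2) - tr(b a b) = y^3*z - x*y^2 - 2*y*z + x
next, tr(b a^2 b^3 a) = tr(a)*tr(b^3 a b a) - tr(b^3 a b) = x*y^2*z^2 - x^2*y*z - y^3*z - x*z^2 + 2*y*z + x
and tr(b a^-1 b a^2 b^2) = tr(b a^2 b^3)*tr(a) - tr(b a^2 b^3 a) = x^2*y^3*z - x^3*y^2 - x*y^4 - x*y^2*z^2 - x^2*y*z + y^3*z + x^3 + 4*x*y^2 + x*z^2 - 2*y*z - 3*x
and tr(b^2 a b^2 a) = tr(b)*tr(a b^2 a b) - tr(a b^2 a) = y^2*z^2 - 2*x*y*z + x^2 - 2
next, tr(b a^2 b^2 a b) = tr(a)*tr(b^2 a b^2 a) - tr(b^2 a b^2) = x*y^2*z^2 - 2*x^2*y*z - y^3*z + x^3 + x*y^2 + 2*y*z - 3*x
tr(b a b a b a) = tr(a b)*tr(a b a b) - tr(a^-1 b^-1) = z^3 - 3*z
and tr(a b a b a^2 b) = tr(a)*tr(b a b a b a) - tr(b a b a b) = x*z^3 - y*z^2 - 2*x*z + y
tr(a b a b a) = tr(a)*tr(b a b a) - tr(b a b) = x*z^2 - y*z - x
tr(a b a b a^2) = tr(a)*tr(a b a b a) - tr(a b a b) = x^2*z^2 - x*y*z - x^2 - z^2 + 2
tr(b a^2 b^2 a b a) = tr(b)*tr(a b a b a^2 b) - tr(a b a b a^2) = x*y*z^3 - x^2*z^2 - y^2*z^2 - x*y*z + x^2 + y^2 + z^2 - 2
and tr(b a^-1 b a^2 b^2 a) = tr(b a^2 b^2 a b)*tr(a) - tr(b a^2 b^2 a b a) = x^2*y^2*z^2 - 2*x^3*y*z - x*y^3*z - x*y*z^3 + x^4 + x^2*y^2 + x^2*z^2 + y^2*z^2 + 3*x*y*z - 4*x^2 - y^2 - z^2 + 2
tr(a^-1 b a^2 b^2 a^-1 b) = tr(b a^-1 b a^2 b^2)*tr(a) - tr(b a^-1 b a^2 b^2 a) = x^3*y^3*z - x^4*y^2 - x^2*y^4 - 2*x^2*y^2*z^2 + x^3*y*z + 2*x*y^3*z + x*y*z^3 + 3*x^2*y^2 - y^2*z^2 - 5*x*y*z + x^2 + y^2 + z^2 - 2
next, tr(a^-1 b a^2 b^2 a^-1 b^-1) = tr(a^-1 b a^2 b^2 a^-1)*tr(b) - tr(a^-1 b a^2 b^2 a^-1 b) = x^2*y^2*z^2 - x^3*y*z - 2*x*y^3*z - x*y*z^3 + x^2*y^2 + y^4 + y^2*z^2 + 5*x*y*z - x^2 - 4*y^2 - z^2 + 2

x^2*y^2*z^2 - x^3*y*z - 2*x*y^3*z - x*y*z^3 + x^2*y^2 + y^4 + y^2*z^2 + 5*x*y*z - x^2 - 4*y^2 - z^2 + 2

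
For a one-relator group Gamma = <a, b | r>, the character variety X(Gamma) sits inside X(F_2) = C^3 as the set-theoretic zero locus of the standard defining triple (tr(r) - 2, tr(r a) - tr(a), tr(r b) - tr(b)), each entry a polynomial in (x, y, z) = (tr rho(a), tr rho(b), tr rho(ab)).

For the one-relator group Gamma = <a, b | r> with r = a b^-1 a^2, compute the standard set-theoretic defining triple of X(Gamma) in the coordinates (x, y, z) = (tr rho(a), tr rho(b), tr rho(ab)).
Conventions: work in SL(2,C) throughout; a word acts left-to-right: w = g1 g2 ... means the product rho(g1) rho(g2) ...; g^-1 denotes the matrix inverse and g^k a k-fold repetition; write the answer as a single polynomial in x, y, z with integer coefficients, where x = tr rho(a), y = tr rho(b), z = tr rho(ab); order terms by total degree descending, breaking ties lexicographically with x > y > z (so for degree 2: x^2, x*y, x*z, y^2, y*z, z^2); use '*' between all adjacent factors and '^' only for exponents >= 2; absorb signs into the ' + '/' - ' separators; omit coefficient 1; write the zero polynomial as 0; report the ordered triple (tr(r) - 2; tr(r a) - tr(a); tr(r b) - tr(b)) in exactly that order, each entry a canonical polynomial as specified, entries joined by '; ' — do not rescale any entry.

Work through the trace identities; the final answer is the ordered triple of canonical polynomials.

x^3*y - x^2*z - 2*x*y + z - 2; x^4*y - x^3*z - 3*x^2*y + 2*x*z - x + y; x^2*y*z - x*y^2 - x*z^2 + x - y

tr(a^2) = tr(a)*tr(a) - tr(1) = x^2 - 2
tr(a^3) = tr(a)*tr(a^2) - tr(a) = x^3 - 3*x
tr(b a^2) = tr(a)*tr(b a) - tr(b) = x*z - y
so tr(a^3 b) = tr(a)*tr(b a^2) - tr(b a) = x^2*z - x*y - z
tr(a b^-1 a^2) = tr(a^3)*tr(b) - tr(a^3 b) = x^3*y - x^2*z - 2*x*y + z
reduce: tr(a^4) = tr(a)*tr(a^3) - tr(a^2) = x^4 - 4*x^2 + 2
tr(a^4 b) = tr(a)*tr(b a^3) - tr(b a^2) = x^3*z - x^2*y - 2*x*z + y
so tr(a b^-1 a^3) = tr(a^4)*tr(b) - tr(a^4 b) = x^4*y - x^3*z - 3*x^2*y + 2*x*z + y
reduce: tr(b a b a) = tr(a b)*tr(a b) - tr(1)  (split on a) = z^2 - 2
tr(b a b) = tr(b)*tr(a b) - tr(a)  (reduce the b square) = y*z - x
reduce: tr(a^2 b a b) = tr(a)*tr(b a b a) - tr(b a b)  (reduce the a square) = x*z^2 - y*z - x
reduce: tr(a b^-1 a^2 b) = tr(a^2 b a)*tr(b) - tr(a^2 b a b)  (eliminate b^-1) = x^2*y*z - x*y^2 - x*z^2 + x
assemble the triple (tr(r) - 2; tr(r a) - x; tr(r b) - y)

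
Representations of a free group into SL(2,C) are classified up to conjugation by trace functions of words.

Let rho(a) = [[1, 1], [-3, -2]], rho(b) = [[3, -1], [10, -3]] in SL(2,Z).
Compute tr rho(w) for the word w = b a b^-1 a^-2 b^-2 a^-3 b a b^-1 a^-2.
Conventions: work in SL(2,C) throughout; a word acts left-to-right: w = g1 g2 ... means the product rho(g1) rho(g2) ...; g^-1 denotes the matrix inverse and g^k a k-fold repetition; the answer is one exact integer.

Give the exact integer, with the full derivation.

rho(b) = [[3, -1], [10, -3]]
... * rho(a) = [[1, 1], [-3, -2]]  ->  [[6, 5], [19, 16]]
... * rho(b^-1) = [[-3, 1], [-10, 3]]  ->  [[-68, 21], [-217, 67]]
... * rho(a^-1) = [[-2, -1], [3, 1]]  ->  [[199, 89], [635, 284]]
... * rho(a^-1) = [[-2, -1], [3, 1]]  ->  [[-131, -110], [-418, -351]]
... * rho(b^-1) = [[-3, 1], [-10, 3]]  ->  [[1493, -461], [4764, -1471]]
... * rho(b^-1) = [[-3, 1], [-10, 3]]  ->  [[131, 110], [418, 351]]
... * rho(a^-1) = [[-2, -1], [3, 1]]  ->  [[68, -21], [217, -67]]
... * rho(a^-1) = [[-2, -1], [3, 1]]  ->  [[-199, -89], [-635, -284]]
... * rho(a^-1) = [[-2, -1], [3, 1]]  ->  [[131, 110], [418, 351]]
... * rho(b) = [[3, -1], [10, -3]]  ->  [[1493, -461], [4764, -1471]]
... * rho(a) = [[1, 1], [-3, -2]]  ->  [[2876, 2415], [9177, 7706]]
... * rho(b^-1) = [[-3, 1], [-10, 3]]  ->  [[-32778, 10121], [-104591, 32295]]
... * rho(a^-1) = [[-2, -1], [3, 1]]  ->  [[95919, 42899], [306067, 136886]]
... * rho(a^-1) = [[-2, -1], [3, 1]]  ->  [[-63141, -53020], [-201476, -169181]]
tr = -63141 + -169181 = -232322

-232322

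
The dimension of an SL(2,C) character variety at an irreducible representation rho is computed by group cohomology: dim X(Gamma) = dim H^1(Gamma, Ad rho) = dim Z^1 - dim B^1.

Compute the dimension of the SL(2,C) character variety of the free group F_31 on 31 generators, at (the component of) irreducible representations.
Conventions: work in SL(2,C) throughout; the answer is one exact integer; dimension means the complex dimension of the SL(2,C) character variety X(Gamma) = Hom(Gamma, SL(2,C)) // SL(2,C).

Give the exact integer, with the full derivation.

Gamma = F_31 has 31 generators and no relators.
So Z^1 = (sl_2)^31 in full: dim Z^1 = 93.
dim B^1 = 3: the coboundary map is injective because an irreducible image has centralizer 0 in sl_2.
dim H^1 = 93 - 3 = 90, which is dim X.

90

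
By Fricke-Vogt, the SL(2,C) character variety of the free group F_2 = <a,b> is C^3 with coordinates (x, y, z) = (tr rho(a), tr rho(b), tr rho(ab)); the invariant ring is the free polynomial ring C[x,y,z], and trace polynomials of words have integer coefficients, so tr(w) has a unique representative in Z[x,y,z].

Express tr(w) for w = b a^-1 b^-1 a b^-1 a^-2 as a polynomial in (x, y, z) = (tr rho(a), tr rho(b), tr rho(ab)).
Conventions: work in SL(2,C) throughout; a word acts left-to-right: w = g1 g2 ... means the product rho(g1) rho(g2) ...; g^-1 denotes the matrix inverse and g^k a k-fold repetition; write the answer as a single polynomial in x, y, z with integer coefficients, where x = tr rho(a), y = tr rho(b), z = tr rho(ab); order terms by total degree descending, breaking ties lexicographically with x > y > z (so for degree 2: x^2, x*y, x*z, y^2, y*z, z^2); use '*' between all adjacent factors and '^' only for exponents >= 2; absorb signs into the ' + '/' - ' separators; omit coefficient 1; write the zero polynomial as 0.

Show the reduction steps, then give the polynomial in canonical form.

apply: tr(b^-1) = tr(b) = y
tr(a^2) = tr(a) * tr(a) - tr(1) = x^2 - 2
use: tr(a^2 b) = tr(a) * tr(b a) - tr(b) = x*z - y
tr(a b^-1 a) = tr(a^2) * tr(b) - tr(a^2 b) = x^2*y - x*z - y
tr(a^2 b a) = tr(a) * tr(b a^2) - tr(b a) = x^2*z - x*y - z
tr(b a b a) = tr(a b) * tr(a b) - tr(1)   [split at repeated a] = z^2 - 2
apply: tr(b a b) = tr(b) * tr(a b) - tr(a) = y*z - x
apply: tr(a^2 b a b) = tr(a) * tr(b a b a) - tr(b a b) = x*z^2 - y*z - x
tr(a b a b^-1 a) = tr(a^2 b a) * tr(b) - tr(a^2 b a b) = x^2*y*z - x*y^2 - x*z^2 + x
tr(a b a b a b) = tr(a b a b) * tr(a b) - tr(b a)   [split at repeated a] = z^3 - 3*z
tr(a b a b^-1 a b) = tr(a b a b a) * tr(b) - tr(a b a b a b) = x*y*z^2 - y^2*z - z^3 - x*y + 3*z
apply: tr(b a b^-1 a b^-1 a) = tr(a b a b^-1 a) * tr(b) - tr(a b a b^-1 a b) = x^2*y^2*z - x*y^3 - 2*x*y*z^2 + y^2*z + z^3 + 2*x*y - 3*z
tr(b^-1 a b^-1 a^-1 b a) = tr(b a b^-1 a b^-1) * tr(a) - tr(b a b^-1 a b^-1 a) = -x^2*y^2*z + x^3*y + x*y^3 + 2*x*y*z^2 - x^2*z - y^2*z - z^3 - 3*x*y + 3*z
use: tr(a^-1 b a^-1 b^-1 a b^-1) = tr(b^-1 a b^-1 a^-1 b) * tr(a) - tr(b^-1 a b^-1 a^-1 b a) = x^2*y^2*z - x^3*y - x*y^3 - 2*x*y*z^2 + x^2*z + y^2*z + z^3 + 4*x*y - 3*z
use: tr(b a^-1 b^-1 a b^-1 a^-2) = tr(a^-1 b a^-1 b^-1 a b^-1) * tr(a) - tr(a^-1 b a^-1 b^-1 a b^-1 a) = x^3*y^2*z - x^4*y - x^2*y^3 - 2*x^2*y*z^2 + x^3*z + x*y^2*z + x*z^3 + 4*x^2*y - 3*x*z - y

x^3*y^2*z - x^4*y - x^2*y^3 - 2*x^2*y*z^2 + x^3*z + x*y^2*z + x*z^3 + 4*x^2*y - 3*x*z - y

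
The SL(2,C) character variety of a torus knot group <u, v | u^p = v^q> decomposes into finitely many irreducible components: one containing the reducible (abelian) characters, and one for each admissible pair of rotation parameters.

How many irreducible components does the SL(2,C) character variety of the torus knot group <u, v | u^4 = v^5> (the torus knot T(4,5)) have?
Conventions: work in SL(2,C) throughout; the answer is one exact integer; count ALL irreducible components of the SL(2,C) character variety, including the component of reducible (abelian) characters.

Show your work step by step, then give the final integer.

In the torus knot group T(4,5), u^4 = v^5 is central, so an irreducible representation sends it to +I or -I (Schur).
This locks tr(u) to 2*cos(pi*alpha/4), alpha in 1..3, and tr(v) to 2*cos(pi*beta/5), beta in 1..4, on each component of irreducible characters.
Consistency of u^4 = (-1)^alpha I with v^5 = (-1)^beta I forces alpha = beta (mod 2).
Enumerate parity-matched pairs: 2*2 odd-odd plus 1*2 even-even gives 6.
Total: 6 irreducible-character components + 1 reducible (abelian) component = 7.

7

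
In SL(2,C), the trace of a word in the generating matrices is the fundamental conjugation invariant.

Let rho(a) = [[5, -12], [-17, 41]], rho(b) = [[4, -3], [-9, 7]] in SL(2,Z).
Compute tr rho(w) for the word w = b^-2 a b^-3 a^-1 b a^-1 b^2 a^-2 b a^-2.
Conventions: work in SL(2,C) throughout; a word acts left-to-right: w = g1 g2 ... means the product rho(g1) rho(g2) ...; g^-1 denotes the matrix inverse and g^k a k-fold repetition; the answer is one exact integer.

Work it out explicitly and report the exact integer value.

28716475409255902

rho(b^-1) = [[7, 3], [9, 4]]
... * rho(b^-1) = [[7, 3], [9, 4]]  ->  [[76, 33], [99, 43]]
... * rho(a) = [[5, -12], [-17, 41]]  ->  [[-181, 441], [-236, 575]]
... * rho(b^-1) = [[7, 3], [9, 4]]  ->  [[2702, 1221], [3523, 1592]]
... * rho(b^-1) = [[7, 3], [9, 4]]  ->  [[29903, 12990], [38989, 16937]]
... * rho(b^-1) = [[7, 3], [9, 4]]  ->  [[326231, 141669], [425356, 184715]]
... * rho(a^-1) = [[41, 12], [17, 5]]  ->  [[15783844, 4623117], [20579751, 6027847]]
... * rho(b) = [[4, -3], [-9, 7]]  ->  [[21527323, -14989713], [28068381, -19544324]]
... * rho(a^-1) = [[41, 12], [17, 5]]  ->  [[627795122, 183379311], [818550113, 239098952]]
... * rho(b) = [[4, -3], [-9, 7]]  ->  [[860766689, -599730189], [1122309884, -781957675]]
... * rho(b) = [[4, -3], [-9, 7]]  ->  [[8840638457, -6780411390], [11526858611, -8840633377]]
... * rho(a^-1) = [[41, 12], [17, 5]]  ->  [[247199183107, 72185604534], [322310435642, 94119136447]]
... * rho(a^-1) = [[41, 12], [17, 5]]  ->  [[11362321784465, 3327318219954], [14814753180921, 4338320909939]]
... * rho(b) = [[4, -3], [-9, 7]]  ->  [[15503423158274, -10795737813717], [20214124534233, -14076013173190]]
... * rho(a^-1) = [[41, 12], [17, 5]]  ->  [[452112806656045, 132062388830703], [589486881959323, 172189428544846]]
... * rho(a^-1) = [[41, 12], [17, 5]]  ->  [[20781685683019796, 6085665624026055], [27096182445594625, 7934789726236106]]
tr = 20781685683019796 + 7934789726236106 = 28716475409255902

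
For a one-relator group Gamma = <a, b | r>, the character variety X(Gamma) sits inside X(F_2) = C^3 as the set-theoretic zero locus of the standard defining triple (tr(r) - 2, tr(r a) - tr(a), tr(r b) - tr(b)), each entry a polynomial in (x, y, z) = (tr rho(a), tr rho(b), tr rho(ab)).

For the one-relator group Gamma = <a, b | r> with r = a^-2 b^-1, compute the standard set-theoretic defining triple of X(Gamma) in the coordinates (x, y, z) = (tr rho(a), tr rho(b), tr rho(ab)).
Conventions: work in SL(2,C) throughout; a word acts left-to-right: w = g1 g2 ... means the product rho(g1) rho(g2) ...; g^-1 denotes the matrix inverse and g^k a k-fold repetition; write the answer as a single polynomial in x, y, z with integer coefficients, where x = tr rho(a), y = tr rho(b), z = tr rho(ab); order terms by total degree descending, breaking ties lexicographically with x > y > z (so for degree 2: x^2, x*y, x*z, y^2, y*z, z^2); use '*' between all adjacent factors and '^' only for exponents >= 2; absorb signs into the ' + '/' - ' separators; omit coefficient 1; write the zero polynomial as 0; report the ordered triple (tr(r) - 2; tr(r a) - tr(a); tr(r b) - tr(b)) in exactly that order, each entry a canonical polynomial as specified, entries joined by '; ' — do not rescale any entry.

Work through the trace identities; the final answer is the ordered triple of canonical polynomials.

x*z - y - 2; -x + z; x^2 - y - 2

so trace(a^-1) = trace(a) = x
reduce: trace(a^-1 b) = trace(b) trace(a) - trace(b a)  (eliminate a^-1) = x*y - z
trace(b^-1 a^-1) = trace(a^-1) trace(b) - trace(a^-1 b)  (eliminate b^-1) = z
trace(a^-2 b^-1) = trace(b^-1 a^-1) trace(a) - trace(b^-1)  (eliminate a^-1) = x*z - y
so trace(a^-2) = trace(a^-1) trace(a) - trace(1) = x^2 - 2
assemble the triple (trace(r) - 2; trace(r a) - x; trace(r b) - y)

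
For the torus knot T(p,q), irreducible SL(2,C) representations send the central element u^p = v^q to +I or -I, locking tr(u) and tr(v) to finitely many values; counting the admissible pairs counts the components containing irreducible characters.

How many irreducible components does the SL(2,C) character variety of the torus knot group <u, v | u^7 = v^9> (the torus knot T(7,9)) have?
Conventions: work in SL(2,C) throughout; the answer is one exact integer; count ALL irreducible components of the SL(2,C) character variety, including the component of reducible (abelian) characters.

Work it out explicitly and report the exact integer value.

25

Gamma = < u, v | u^7 = v^9 > (torus knot T(7,9)); the central element u^7 = v^9 acts as +I or -I in any irreducible SL(2,C) representation.
So on each irreducible component the traces are pinned: tr(u) = 2*cos(pi*alpha/7) with 1 <= alpha <= 6, tr(v) = 2*cos(pi*beta/9) with 1 <= beta <= 8.
The two central values (-1)^alpha I and (-1)^beta I must be the same matrix, so alpha and beta share a parity.
Enumerate parity-matched pairs: 3*4 odd-odd plus 3*4 even-even gives 24.
Total: 24 irreducible-character components + 1 reducible (abelian) component = 25.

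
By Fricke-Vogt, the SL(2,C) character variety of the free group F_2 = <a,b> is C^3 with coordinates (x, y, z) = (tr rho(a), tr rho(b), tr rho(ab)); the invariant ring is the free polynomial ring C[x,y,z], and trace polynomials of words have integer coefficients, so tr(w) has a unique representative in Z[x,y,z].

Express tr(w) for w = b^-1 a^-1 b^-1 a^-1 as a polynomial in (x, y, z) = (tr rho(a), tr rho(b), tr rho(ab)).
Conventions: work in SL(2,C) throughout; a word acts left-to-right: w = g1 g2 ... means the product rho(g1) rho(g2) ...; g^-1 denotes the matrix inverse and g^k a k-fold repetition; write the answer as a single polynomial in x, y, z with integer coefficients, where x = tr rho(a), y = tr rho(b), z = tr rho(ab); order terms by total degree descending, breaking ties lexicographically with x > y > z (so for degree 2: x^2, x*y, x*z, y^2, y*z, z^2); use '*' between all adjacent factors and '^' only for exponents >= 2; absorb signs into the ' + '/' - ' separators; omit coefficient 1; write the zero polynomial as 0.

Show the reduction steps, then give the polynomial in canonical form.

z^2 - 2

trace(a^-1) = trace(a) = x
apply: trace(a^-1 b) = trace(b) trace(a) - trace(b a)  (eliminate a^-1) = x*y - z
trace(a^-1 b^-1) = trace(a^-1) trace(b) - trace(a^-1 b)  (eliminate b^-1) = z
trace(a^-1 b^-1 a^-1) = trace(a^-1 b^-1) trace(a) - trace(a^-1 b^-1 a)  (eliminate a^-1) = x*z - y
use: trace(a b a b) = trace(a b) trace(a b) - trace(1)  (split on a) = z^2 - 2
trace(b^-1 a b a) = trace(a b a) trace(b) - trace(a b a b)  (eliminate b^-1) = x*y*z - y^2 - z^2 + 2
use: trace(b a^-1 b^-1 a) = trace(b^-1 a b) trace(a) - trace(b^-1 a b a)  (eliminate a^-1) = -x*y*z + x^2 + y^2 + z^2 - 2
trace(a^-1 b^-1 a^-1 b) = trace(b a^-1 b^-1) trace(a) - trace(b a^-1 b^-1 a)  (eliminate a^-1) = x*y*z - y^2 - z^2 + 2
trace(b^-1 a^-1 b^-1 a^-1) = trace(a^-1 b^-1 a^-1) trace(b) - trace(a^-1 b^-1 a^-1 b)  (eliminate b^-1) = z^2 - 2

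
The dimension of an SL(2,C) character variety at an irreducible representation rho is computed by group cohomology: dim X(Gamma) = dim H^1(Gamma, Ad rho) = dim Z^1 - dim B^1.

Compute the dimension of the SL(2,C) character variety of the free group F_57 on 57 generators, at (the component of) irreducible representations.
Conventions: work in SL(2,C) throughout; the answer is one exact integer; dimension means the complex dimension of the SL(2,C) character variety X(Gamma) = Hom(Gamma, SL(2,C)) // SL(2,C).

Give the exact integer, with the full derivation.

168

The free group F_57: 57 generators, no relators.
A cocycle picks one sl_2 vector per generator freely, giving dim Z^1 = 3*57 = 171.
At an irreducible rho the centralizer of the image in sl_2 is 0, so the coboundary map sl_2 -> Z^1 is injective: dim B^1 = 3.
Therefore dim X = 171 - 3 = 168.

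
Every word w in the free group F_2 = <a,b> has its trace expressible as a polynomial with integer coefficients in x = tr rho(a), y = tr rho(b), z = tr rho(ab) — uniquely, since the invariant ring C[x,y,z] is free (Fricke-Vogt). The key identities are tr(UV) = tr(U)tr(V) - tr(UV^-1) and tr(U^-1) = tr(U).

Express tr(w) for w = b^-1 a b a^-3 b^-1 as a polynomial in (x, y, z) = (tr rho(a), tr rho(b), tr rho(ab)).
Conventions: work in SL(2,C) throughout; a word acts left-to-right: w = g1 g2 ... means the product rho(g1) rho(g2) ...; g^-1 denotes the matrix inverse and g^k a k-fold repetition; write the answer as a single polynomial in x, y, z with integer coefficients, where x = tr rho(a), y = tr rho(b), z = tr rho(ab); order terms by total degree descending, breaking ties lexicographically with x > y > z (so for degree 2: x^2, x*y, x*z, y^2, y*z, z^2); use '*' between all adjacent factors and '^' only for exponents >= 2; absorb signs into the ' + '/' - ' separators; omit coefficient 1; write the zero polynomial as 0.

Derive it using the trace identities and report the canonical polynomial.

-x^3*y^2*z + x^4*y + x^2*y^3 + x^2*y*z^2 + x*y^2*z - 5*x^2*y - y^3 - y*z^2 + x*z + 3*y

trace(b a b) = trace(b) * trace(a b) - trace(a)   [square of b] = y*z - x
trace(b a b a) = trace(b a) * trace(b a) - trace(1)   [split at a repeated b] = z^2 - 2
trace(a b a^-1 b) = trace(b a b) * trace(a) - trace(b a b a)   [inverse elimination on a] = x*y*z - x^2 - z^2 + 2
trace(b^-1 a b a^-1) = trace(a b a^-1) * trace(b) - trace(a b a^-1 b)   [inverse elimination on b] = -x*y*z + x^2 + y^2 + z^2 - 2
trace(a^-1 b^-2 a b) = trace(b^-1 a b a^-1) * trace(b) - trace(b^-1 a b a^-1 b)   [inverse elimination on b] = -x*y^2*z + x^2*y + y^3 + y*z^2 - 3*y
trace(b^-1 a) = trace(a) * trace(b) - trace(a b)   [inverse elimination on b] = x*y - z
trace(a^-1 b^-2 a b a^-1) = trace(a^-1 b^-2 a b) * trace(a) - trace(a^-1 b^-2 a b a)   [inverse elimination on a] = -x^2*y^2*z + x^3*y + x*y^3 + x*y*z^2 - 4*x*y + z
trace(b^-1 a b a^-3 b^-1) = trace(a^-1 b^-2 a b a^-1) * trace(a) - trace(a^-1 b^-2 a b)   [inverse elimination on a] = -x^3*y^2*z + x^4*y + x^2*y^3 + x^2*y*z^2 + x*y^2*z - 5*x^2*y - y^3 - y*z^2 + x*z + 3*y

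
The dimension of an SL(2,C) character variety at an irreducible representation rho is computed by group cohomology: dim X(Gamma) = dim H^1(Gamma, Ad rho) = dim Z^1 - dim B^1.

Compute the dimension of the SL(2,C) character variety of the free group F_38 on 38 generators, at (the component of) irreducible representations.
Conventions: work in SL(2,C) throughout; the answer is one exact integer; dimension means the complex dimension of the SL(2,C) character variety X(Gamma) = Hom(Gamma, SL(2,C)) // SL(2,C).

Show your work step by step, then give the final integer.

Gamma = F_38 has 38 generators and no relators.
A cocycle picks one sl_2 vector per generator freely, giving dim Z^1 = 3*38 = 114.
Irreducibility makes the coboundary map sl_2 -> Z^1 injective (trivial centralizer), so dim B^1 = 3.
dim X = dim H^1 = dim Z^1 - dim B^1 = 114 - 3 = 111.

111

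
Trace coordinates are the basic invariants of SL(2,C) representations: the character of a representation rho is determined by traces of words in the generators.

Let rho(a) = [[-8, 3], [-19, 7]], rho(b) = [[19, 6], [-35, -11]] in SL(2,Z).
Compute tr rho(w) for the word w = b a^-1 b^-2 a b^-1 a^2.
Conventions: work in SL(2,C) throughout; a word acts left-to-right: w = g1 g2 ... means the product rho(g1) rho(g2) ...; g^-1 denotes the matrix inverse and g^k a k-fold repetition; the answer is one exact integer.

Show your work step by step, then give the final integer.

rho(b) = [[19, 6], [-35, -11]]
... * rho(a^-1) = [[7, -3], [19, -8]]  ->  [[247, -105], [-454, 193]]
... * rho(b^-1) = [[-11, -6], [35, 19]]  ->  [[-6392, -3477], [11749, 6391]]
... * rho(b^-1) = [[-11, -6], [35, 19]]  ->  [[-51383, -27711], [94446, 50935]]
... * rho(a) = [[-8, 3], [-19, 7]]  ->  [[937573, -348126], [-1723333, 639883]]
... * rho(b^-1) = [[-11, -6], [35, 19]]  ->  [[-22497713, -12239832], [41352568, 22497775]]
... * rho(a) = [[-8, 3], [-19, 7]]  ->  [[412538512, -153171963], [-758278269, 281542129]]
... * rho(a) = [[-8, 3], [-19, 7]]  ->  [[-390040799, 165411795], [716925701, -304039904]]
tr = -390040799 + -304039904 = -694080703

-694080703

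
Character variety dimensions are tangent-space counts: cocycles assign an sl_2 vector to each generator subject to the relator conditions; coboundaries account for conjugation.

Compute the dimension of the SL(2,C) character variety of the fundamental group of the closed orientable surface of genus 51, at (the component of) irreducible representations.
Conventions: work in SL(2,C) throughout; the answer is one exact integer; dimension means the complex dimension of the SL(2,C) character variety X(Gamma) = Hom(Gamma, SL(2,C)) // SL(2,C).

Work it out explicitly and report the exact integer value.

300

The genus-51 surface group: 2g = 102 generators, one relator prod [a_i, b_i].
Unconstrained cocycle data is one sl_2 vector per generator (306 dimensions), cut by the relator condition d_2(z) = 0.
At an irreducible rho, H^2 = coker(d_2) vanishes (Poincare duality: H^2 is dual to H^0 = invariants = 0), so d_2 is surjective onto sl_2 and dim Z^1 = 306 - 3 = 303.
Coboundaries contribute dim B^1 = 3 (injective at irreducible rho).
dim H^1 = 303 - 3 = 300 = dim X.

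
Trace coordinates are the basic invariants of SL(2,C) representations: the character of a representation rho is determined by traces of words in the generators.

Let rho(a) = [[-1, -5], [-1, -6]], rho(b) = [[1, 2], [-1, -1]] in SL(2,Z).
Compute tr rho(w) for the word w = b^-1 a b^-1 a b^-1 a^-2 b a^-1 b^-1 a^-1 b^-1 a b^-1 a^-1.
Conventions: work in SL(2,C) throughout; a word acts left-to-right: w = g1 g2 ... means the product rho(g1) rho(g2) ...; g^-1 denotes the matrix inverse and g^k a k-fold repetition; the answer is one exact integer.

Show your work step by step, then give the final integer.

-42685328

rho(b^-1) = [[-1, -2], [1, 1]]
... * rho(a) = [[-1, -5], [-1, -6]]  ->  [[3, 17], [-2, -11]]
... * rho(b^-1) = [[-1, -2], [1, 1]]  ->  [[14, 11], [-9, -7]]
... * rho(a) = [[-1, -5], [-1, -6]]  ->  [[-25, -136], [16, 87]]
... * rho(b^-1) = [[-1, -2], [1, 1]]  ->  [[-111, -86], [71, 55]]
... * rho(a^-1) = [[-6, 5], [1, -1]]  ->  [[580, -469], [-371, 300]]
... * rho(a^-1) = [[-6, 5], [1, -1]]  ->  [[-3949, 3369], [2526, -2155]]
... * rho(b) = [[1, 2], [-1, -1]]  ->  [[-7318, -11267], [4681, 7207]]
... * rho(a^-1) = [[-6, 5], [1, -1]]  ->  [[32641, -25323], [-20879, 16198]]
... * rho(b^-1) = [[-1, -2], [1, 1]]  ->  [[-57964, -90605], [37077, 57956]]
... * rho(a^-1) = [[-6, 5], [1, -1]]  ->  [[257179, -199215], [-164506, 127429]]
... * rho(b^-1) = [[-1, -2], [1, 1]]  ->  [[-456394, -713573], [291935, 456441]]
... * rho(a) = [[-1, -5], [-1, -6]]  ->  [[1169967, 6563408], [-748376, -4198321]]
... * rho(b^-1) = [[-1, -2], [1, 1]]  ->  [[5393441, 4223474], [-3449945, -2701569]]
... * rho(a^-1) = [[-6, 5], [1, -1]]  ->  [[-28137172, 22743731], [17998101, -14548156]]
tr = -28137172 + -14548156 = -42685328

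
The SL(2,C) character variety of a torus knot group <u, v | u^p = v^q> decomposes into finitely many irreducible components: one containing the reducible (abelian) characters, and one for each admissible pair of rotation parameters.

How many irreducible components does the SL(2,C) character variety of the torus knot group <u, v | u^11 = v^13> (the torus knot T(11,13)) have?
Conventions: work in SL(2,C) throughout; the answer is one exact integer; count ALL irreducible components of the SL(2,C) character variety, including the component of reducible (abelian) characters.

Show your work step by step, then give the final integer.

61

In the torus knot group T(11,13), u^11 = v^13 is central, so an irreducible representation sends it to +I or -I (Schur).
This locks tr(u) to 2*cos(pi*alpha/11), alpha in 1..10, and tr(v) to 2*cos(pi*beta/13), beta in 1..12, on each component of irreducible characters.
Consistency of u^11 = (-1)^alpha I with v^13 = (-1)^beta I forces alpha = beta (mod 2).
Counting: 5 odd alphas x 6 odd betas + 5 even alphas x 6 even betas = 30 + 30 = 60.
components with irreducible characters: 60; plus the single component of reducible (abelian) characters: total 61.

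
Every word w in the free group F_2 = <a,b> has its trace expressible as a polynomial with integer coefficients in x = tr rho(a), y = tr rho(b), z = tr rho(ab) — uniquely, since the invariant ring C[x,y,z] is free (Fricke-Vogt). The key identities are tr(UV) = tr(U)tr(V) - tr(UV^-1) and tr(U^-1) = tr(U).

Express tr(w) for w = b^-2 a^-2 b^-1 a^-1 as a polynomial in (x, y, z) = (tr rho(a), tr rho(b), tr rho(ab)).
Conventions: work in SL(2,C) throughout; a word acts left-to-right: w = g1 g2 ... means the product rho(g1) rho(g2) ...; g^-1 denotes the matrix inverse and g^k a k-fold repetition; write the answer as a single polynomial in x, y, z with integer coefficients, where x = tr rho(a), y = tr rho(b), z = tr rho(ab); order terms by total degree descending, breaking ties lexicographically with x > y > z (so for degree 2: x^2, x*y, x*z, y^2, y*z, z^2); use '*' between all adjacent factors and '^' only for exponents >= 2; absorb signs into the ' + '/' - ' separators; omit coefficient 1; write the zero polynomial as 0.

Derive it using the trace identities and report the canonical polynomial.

use: tr(a^-1) = tr(a) = x
apply: tr(a^-1 b) = tr(b)*tr(a) - tr(b a) = x*y - z
tr(b^-1 a^-1) = tr(a^-1)*tr(b) - tr(a^-1 b) = z
tr(b^-1 a^-2) = tr(b^-1 a^-1)*tr(a) - tr(b^-1) = x*z - y
use: tr(a^-2) = tr(a^-1)*tr(a) - tr(1) = x^2 - 2
apply: tr(a^-1 b^-2 a^-1) = tr(b^-1 a^-2)*tr(b) - tr(b^-1 a^-2 b) = x*y*z - x^2 - y^2 + 2
tr(b a b) = tr(b)*tr(a b) - tr(a) = y*z - x
apply: tr(b a b a) = tr(a b)*tr(a b) - tr(1) = z^2 - 2
use: tr(a^-1 b a b) = tr(b a b)*tr(a) - tr(b a b a) = x*y*z - x^2 - z^2 + 2
tr(b^-1 a^-1 b a) = tr(a^-1 b a)*tr(b) - tr(a^-1 b a b) = -x*y*z + x^2 + y^2 + z^2 - 2
use: tr(b^-1 a^-1 b a^-1) = tr(b^-1 a^-1 b)*tr(a) - tr(b^-1 a^-1 b a) = x*y*z - y^2 - z^2 + 2
apply: tr(a^-1 b a^-1) = tr(a^-1 b)*tr(a) - tr(a^-1 b a) = x^2*y - x*z - y
tr(a^-1 b^-2 a^-1 b) = tr(b^-1 a^-1 b a^-1)*tr(b) - tr(b^-1 a^-1 b a^-1 b) = x*y^2*z - x^2*y - y^3 - y*z^2 + x*z + 3*y
use: tr(b^-1 a^-1 b^-2 a^-1) = tr(a^-1 b^-2 a^-1)*tr(b) - tr(a^-1 b^-2 a^-1 b) = y*z^2 - x*z - y
use: tr(b^-1 a^-1 b^-2) = tr(b^-1 a^-1 b^-1)*tr(b) - tr(b^-1 a^-1) = y^2*z - x*y - z
apply: tr(b^-2 a^-2 b^-1 a^-1) = tr(b^-1 a^-1 b^-2 a^-1)*tr(a) - tr(b^-1 a^-1 b^-2) = x*y*z^2 - x^2*z - y^2*z + z

x*y*z^2 - x^2*z - y^2*z + z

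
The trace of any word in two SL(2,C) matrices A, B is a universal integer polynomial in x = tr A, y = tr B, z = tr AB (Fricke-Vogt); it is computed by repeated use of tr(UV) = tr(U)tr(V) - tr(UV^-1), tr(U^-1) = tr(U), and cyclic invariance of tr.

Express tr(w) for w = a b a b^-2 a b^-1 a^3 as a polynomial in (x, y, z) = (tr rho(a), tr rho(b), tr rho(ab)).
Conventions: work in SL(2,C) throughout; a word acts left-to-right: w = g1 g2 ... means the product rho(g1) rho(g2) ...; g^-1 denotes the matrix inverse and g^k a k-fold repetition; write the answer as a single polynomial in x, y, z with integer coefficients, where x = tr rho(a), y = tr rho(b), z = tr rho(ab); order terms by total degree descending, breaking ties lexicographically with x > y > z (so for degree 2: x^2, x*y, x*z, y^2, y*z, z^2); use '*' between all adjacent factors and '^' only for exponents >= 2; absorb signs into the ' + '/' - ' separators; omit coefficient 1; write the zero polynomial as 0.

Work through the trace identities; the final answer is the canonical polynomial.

tr(b a^2) = tr(a) tr(b a) - tr(b) = x*z - y
tr(a b a^2) = tr(a) tr(b a^2) - tr(b a) = x^2*z - x*y - z
next, tr(a^2 b a^2) = tr(a) tr(a b a^2) - tr(a b a) = x^3*z - x^2*y - 2*x*z + y
next, tr(a^2 b a^3) = tr(a) tr(a^2 b a^2) - tr(a^2 b a) = x^4*z - x^3*y - 3*x^2*z + 2*x*y + z
next, tr(a^5 b a) = tr(a) tr(a^2 b a^3) - tr(a^2 b a^2) = x^5*z - x^4*y - 4*x^3*z + 3*x^2*y + 3*x*z - y
and tr(b a b a) = tr(a b) tr(a b) - tr(1)   [split at repeated a] = z^2 - 2
tr(b a b) = tr(b) tr(a b) - tr(a) = y*z - x
and tr(b a b a^2) = tr(a) tr(b a b a) - tr(b a b) = x*z^2 - y*z - x
tr(b a b a^3) = tr(a) tr(b a b a^2) - tr(b a b a) = x^2*z^2 - x*y*z - x^2 - z^2 + 2
tr(a b a b a^3) = tr(a) tr(b a b a^3) - tr(b a b a^2) = x^3*z^2 - x^2*y*z - x^3 - 2*x*z^2 + y*z + 3*x
next, tr(a^5 b a b) = tr(a) tr(a b a b a^3) - tr(a b a b a^2) = x^4*z^2 - x^3*y*z - x^4 - 3*x^2*z^2 + 2*x*y*z + 4*x^2 + z^2 - 2
and tr(a^5 b a b^-1) = tr(a^5 b a) tr(b) - tr(a^5 b a b) = x^5*y*z - x^4*y^2 - x^4*z^2 - 3*x^3*y*z + x^4 + 3*x^2*y^2 + 3*x^2*z^2 + x*y*z - 4*x^2 - y^2 - z^2 + 2
tr(a^4 b a b^-2 a) = tr(a^5 b a b^-1) tr(b) - tr(a^5 b a) = x^5*y^2*z - x^4*y^3 - x^4*y*z^2 - x^5*z - 3*x^3*y^2*z + 2*x^4*y + 3*x^2*y^3 + 3*x^2*y*z^2 + 4*x^3*z + x*y^2*z - 7*x^2*y - y^3 - y*z^2 - 3*x*z + 3*y
tr(b^2) = tr(b) tr(b) - tr(1) = y^2 - 2
tr(a b^2 a) = tr(a) tr(b^2 a) - tr(b^2) = x*y*z - x^2 - y^2 + 2
next, tr(b^2 a^3) = tr(a) tr(a b^2 a) - tr(a b^2) = x^2*y*z - x^3 - x*y^2 - y*z + 3*x
next, tr(b a^4 b) = tr(a) tr(b^2 a^3) - tr(b^2 a^2) = x^3*y*z - x^4 - x^2*y^2 - 2*x*y*z + 4*x^2 + y^2 - 2
next, tr(a b a^4 b a) = tr(a) tr(b a^4 b a) - tr(b a^4 b) = x^4*z^2 - 2*x^3*y*z + x^2*y^2 - 2*x^2*z^2 + 3*x*y*z - x^2 - y^2 + 2
tr(b a b a b a) = tr(a b a b) tr(a b) - tr(b a)   [split at repeated a] = z^3 - 3*z
tr(b a b a b) = tr(b) tr(a b a b) - tr(a b a) = y*z^2 - x*z - y
tr(b a b a b a^2) = tr(a) tr(b a b a b a) - tr(b a b a b) = x*z^3 - y*z^2 - 2*x*z + y
tr(a^2 b a b a b a) = tr(a) tr(b a b a b a^2) - tr(b a b a b a) = x^2*z^3 - x*y*z^2 - 2*x^2*z - z^3 + x*y + 3*z
next, tr(a b a^4 b a b) = tr(a) tr(a^2 b a b a b a) - tr(a^2 b a b a b) = x^3*z^3 - x^2*y*z^2 - 2*x^3*z - 2*x*z^3 + x^2*y + y*z^2 + 5*x*z - y
tr(b^-1 a b a^4 b a) = tr(a b a^4 b a) tr(b) - tr(a b a^4 b a b) = x^4*y*z^2 - 2*x^3*y^2*z - x^3*z^3 + x^2*y^3 - x^2*y*z^2 + 2*x^3*z + 3*x*y^2*z + 2*x*z^3 - 2*x^2*y - y^3 - y*z^2 - 5*x*z + 3*y
and tr(a^4 b a b^-2 a b) = tr(b^-1 a b a^4 b a) tr(b) - tr(b^-1 a b a^4 b a b) = x^4*y^2*z^2 - 2*x^3*y^3*z - x^3*y*z^3 - x^4*z^2 + x^2*y^4 - x^2*y^2*z^2 + 4*x^3*y*z + 3*x*y^3*z + 2*x*y*z^3 - 3*x^2*y^2 + 2*x^2*z^2 - y^4 - y^2*z^2 - 8*x*y*z + x^2 + 4*y^2 - 2
next, tr(a b a b^-2 a b^-1 a^3) = tr(a^4 b a b^-2 a) tr(b) - tr(a^4 b a b^-2 a b) = x^5*y^3*z - x^4*y^4 - 2*x^4*y^2*z^2 - x^5*y*z - x^3*y^3*z + x^3*y*z^3 + 2*x^4*y^2 + x^4*z^2 + 2*x^2*y^4 + 4*x^2*y^2*z^2 - 2*x*y^3*z - 2*x*y*z^3 - 4*x^2*y^2 - 2*x^2*z^2 + 5*x*y*z - x^2 - y^2 + 2

x^5*y^3*z - x^4*y^4 - 2*x^4*y^2*z^2 - x^5*y*z - x^3*y^3*z + x^3*y*z^3 + 2*x^4*y^2 + x^4*z^2 + 2*x^2*y^4 + 4*x^2*y^2*z^2 - 2*x*y^3*z - 2*x*y*z^3 - 4*x^2*y^2 - 2*x^2*z^2 + 5*x*y*z - x^2 - y^2 + 2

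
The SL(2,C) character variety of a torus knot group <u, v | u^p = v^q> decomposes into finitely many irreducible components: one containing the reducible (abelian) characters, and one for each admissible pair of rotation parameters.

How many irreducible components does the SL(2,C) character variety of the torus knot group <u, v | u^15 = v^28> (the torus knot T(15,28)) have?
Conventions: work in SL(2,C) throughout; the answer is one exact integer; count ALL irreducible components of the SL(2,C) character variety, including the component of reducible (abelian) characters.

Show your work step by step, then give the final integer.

190

In the torus knot group T(15,28), u^15 = v^28 is central, so an irreducible representation sends it to +I or -I (Schur).
On an irreducible component, tr(u) is locked at 2*cos(pi*alpha/15) for some alpha in 1..14, and tr(v) at 2*cos(pi*beta/28) for some beta in 1..27.
Consistency of u^15 = (-1)^alpha I with v^28 = (-1)^beta I forces alpha = beta (mod 2).
Counting: 7 odd alphas x 14 odd betas + 7 even alphas x 13 even betas = 98 + 91 = 189.
components with irreducible characters: 189; plus the single component of reducible (abelian) characters: total 190.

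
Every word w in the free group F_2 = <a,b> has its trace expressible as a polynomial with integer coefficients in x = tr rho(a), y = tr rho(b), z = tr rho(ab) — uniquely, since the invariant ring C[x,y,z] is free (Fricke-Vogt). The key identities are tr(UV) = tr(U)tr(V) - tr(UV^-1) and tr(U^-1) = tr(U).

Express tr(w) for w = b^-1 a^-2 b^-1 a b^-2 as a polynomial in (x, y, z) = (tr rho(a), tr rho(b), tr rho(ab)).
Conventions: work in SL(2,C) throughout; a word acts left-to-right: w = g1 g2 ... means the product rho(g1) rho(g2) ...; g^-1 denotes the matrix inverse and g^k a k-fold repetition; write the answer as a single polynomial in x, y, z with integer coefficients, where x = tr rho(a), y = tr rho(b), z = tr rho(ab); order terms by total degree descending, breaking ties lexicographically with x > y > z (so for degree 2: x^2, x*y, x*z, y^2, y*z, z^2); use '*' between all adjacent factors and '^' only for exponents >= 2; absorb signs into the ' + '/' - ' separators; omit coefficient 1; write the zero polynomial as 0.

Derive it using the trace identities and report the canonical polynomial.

x^2*y^3*z - x^3*y^2 - x*y^4 - x*y^2*z^2 - x^2*y*z + y^3*z + x^3 + 4*x*y^2 + x*z^2 - 2*y*z - 3*x

tr(b^-1) = tr(b) = y
tr(b a b) = tr(b)*tr(a b) - tr(a) = y*z - x
tr(b a b a) = tr(a b)*tr(a b) - tr(1)   [split at repeated a] = z^2 - 2
and tr(a^-1 b a b) = tr(b a b)*tr(a) - tr(b a b a) = x*y*z - x^2 - z^2 + 2
and tr(a b^-1 a^-1 b) = tr(a^-1 b a)*tr(b) - tr(a^-1 b a b) = -x*y*z + x^2 + y^2 + z^2 - 2
tr(b^-1 a^-1 b^-1 a) = tr(a b^-1 a^-1)*tr(b) - tr(a b^-1 a^-1 b) = x*y*z - x^2 - z^2 + 2
and tr(b^-1 a b^-2 a^-1) = tr(b^-1 a^-1 b^-1 a)*tr(b) - tr(b^-1 a^-1 b^-1 a b) = x*y^2*z - x^2*y - y*z^2 + y
tr(a b^-1) = tr(a)*tr(b) - tr(a b) = x*y - z
next, tr(b^-1 a b^-1) = tr(a b^-1)*tr(b) - tr(a) = x*y^2 - y*z - x
next, tr(b^-1 a b^-2) = tr(b^-1 a b^-1)*tr(b) - tr(b^-1 a) = x*y^3 - y^2*z - 2*x*y + z
next, tr(b^-2 a^-2 b^-1 a) = tr(b^-1 a b^-2 a^-1)*tr(a) - tr(b^-1 a b^-2) = x^2*y^2*z - x^3*y - x*y^3 - x*y*z^2 + y^2*z + 3*x*y - z
next, tr(a^-2 b^-1 a b) = tr(b^-1 a b a^-1)*tr(a) - tr(b^-1 a b) = -x^2*y*z + x^3 + x*y^2 + x*z^2 - 3*x
next, tr(b^-1 a^-2 b^-1 a) = tr(a^-2 b^-1 a)*tr(b) - tr(a^-2 b^-1 a b) = x^2*y*z - x^3 - x*y^2 - x*z^2 + y*z + 3*x
and tr(b^-1 a^-2 b^-1 a b^-2) = tr(b^-2 a^-2 b^-1 a)*tr(b) - tr(b^-2 a^-2 b^-1 a b) = x^2*y^3*z - x^3*y^2 - x*y^4 - x*y^2*z^2 - x^2*y*z + y^3*z + x^3 + 4*x*y^2 + x*z^2 - 2*y*z - 3*x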